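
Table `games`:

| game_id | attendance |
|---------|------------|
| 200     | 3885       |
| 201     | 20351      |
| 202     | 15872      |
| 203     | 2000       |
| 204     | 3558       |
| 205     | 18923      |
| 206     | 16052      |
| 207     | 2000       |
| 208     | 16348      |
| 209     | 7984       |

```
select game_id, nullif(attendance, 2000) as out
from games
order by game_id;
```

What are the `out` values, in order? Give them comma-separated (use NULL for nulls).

game_id=200: attendance=3885 vs 2000: differ → 3885
game_id=201: attendance=20351 vs 2000: differ → 20351
game_id=202: attendance=15872 vs 2000: differ → 15872
game_id=203: attendance=2000 vs 2000: equal → NULL
game_id=204: attendance=3558 vs 2000: differ → 3558
game_id=205: attendance=18923 vs 2000: differ → 18923
game_id=206: attendance=16052 vs 2000: differ → 16052
game_id=207: attendance=2000 vs 2000: equal → NULL
game_id=208: attendance=16348 vs 2000: differ → 16348
game_id=209: attendance=7984 vs 2000: differ → 7984

3885, 20351, 15872, NULL, 3558, 18923, 16052, NULL, 16348, 7984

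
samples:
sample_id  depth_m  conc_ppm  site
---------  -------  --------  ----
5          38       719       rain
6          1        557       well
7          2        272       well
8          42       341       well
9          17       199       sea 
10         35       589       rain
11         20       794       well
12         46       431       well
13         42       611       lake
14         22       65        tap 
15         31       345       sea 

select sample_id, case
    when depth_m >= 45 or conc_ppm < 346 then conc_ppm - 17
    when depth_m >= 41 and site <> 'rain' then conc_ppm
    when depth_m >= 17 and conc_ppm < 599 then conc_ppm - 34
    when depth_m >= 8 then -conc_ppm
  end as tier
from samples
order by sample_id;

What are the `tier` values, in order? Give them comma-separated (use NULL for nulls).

sample_id=5: depth_m >= 8 → -719
sample_id=6: (no match → NULL) → NULL
sample_id=7: depth_m >= 45 or conc_ppm < 346 → 255
sample_id=8: depth_m >= 45 or conc_ppm < 346 → 324
sample_id=9: depth_m >= 45 or conc_ppm < 346 → 182
sample_id=10: depth_m >= 17 and conc_ppm < 599 → 555
sample_id=11: depth_m >= 8 → -794
sample_id=12: depth_m >= 45 or conc_ppm < 346 → 414
sample_id=13: depth_m >= 41 and site <> 'rain' → 611
sample_id=14: depth_m >= 45 or conc_ppm < 346 → 48
sample_id=15: depth_m >= 45 or conc_ppm < 346 → 328

-719, NULL, 255, 324, 182, 555, -794, 414, 611, 48, 328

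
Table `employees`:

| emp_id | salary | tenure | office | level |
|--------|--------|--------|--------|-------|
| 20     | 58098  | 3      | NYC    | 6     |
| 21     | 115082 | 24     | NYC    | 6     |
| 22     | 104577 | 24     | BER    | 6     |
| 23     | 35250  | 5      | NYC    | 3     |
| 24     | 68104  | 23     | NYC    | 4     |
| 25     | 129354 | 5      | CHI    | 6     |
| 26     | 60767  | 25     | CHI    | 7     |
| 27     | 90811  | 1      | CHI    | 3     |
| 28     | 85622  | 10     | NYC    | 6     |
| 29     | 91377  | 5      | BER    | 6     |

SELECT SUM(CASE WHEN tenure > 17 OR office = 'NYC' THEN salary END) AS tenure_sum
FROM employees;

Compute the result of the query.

527500

emp_id=20: ✓ → 58098
emp_id=21: ✓ → 115082
emp_id=22: ✓ → 104577
emp_id=23: ✓ → 35250
emp_id=24: ✓ → 68104
emp_id=25: ✗
emp_id=26: ✓ → 60767
emp_id=27: ✗
emp_id=28: ✓ → 85622
emp_id=29: ✗
tenure_sum = 58098 + 115082 + 104577 + 35250 + 68104 + 60767 + 85622 = 527500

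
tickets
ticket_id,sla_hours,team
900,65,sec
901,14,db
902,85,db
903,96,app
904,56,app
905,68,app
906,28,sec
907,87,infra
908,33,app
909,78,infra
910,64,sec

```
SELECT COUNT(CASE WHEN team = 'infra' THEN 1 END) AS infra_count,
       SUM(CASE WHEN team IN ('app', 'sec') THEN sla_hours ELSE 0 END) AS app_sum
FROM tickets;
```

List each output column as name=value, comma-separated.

infra_count=2, app_sum=410

[infra_count: team = 'infra']
ticket_id=900: ✗
ticket_id=901: ✗
ticket_id=902: ✗
ticket_id=903: ✗
ticket_id=904: ✗
ticket_id=905: ✗
ticket_id=906: ✗
ticket_id=907: ✓ → 1
ticket_id=908: ✗
ticket_id=909: ✓ → 1
ticket_id=910: ✗
infra_count = COUNT(1, 1) = 2
—
[app_sum: team IN ('app', 'sec')]
ticket_id=900: ✓ → 65
ticket_id=901: ✗
ticket_id=902: ✗
ticket_id=903: ✓ → 96
ticket_id=904: ✓ → 56
ticket_id=905: ✓ → 68
ticket_id=906: ✓ → 28
ticket_id=907: ✗
ticket_id=908: ✓ → 33
ticket_id=909: ✗
ticket_id=910: ✓ → 64
app_sum = 65 + 96 + 56 + 68 + 28 + 33 + 64 = 410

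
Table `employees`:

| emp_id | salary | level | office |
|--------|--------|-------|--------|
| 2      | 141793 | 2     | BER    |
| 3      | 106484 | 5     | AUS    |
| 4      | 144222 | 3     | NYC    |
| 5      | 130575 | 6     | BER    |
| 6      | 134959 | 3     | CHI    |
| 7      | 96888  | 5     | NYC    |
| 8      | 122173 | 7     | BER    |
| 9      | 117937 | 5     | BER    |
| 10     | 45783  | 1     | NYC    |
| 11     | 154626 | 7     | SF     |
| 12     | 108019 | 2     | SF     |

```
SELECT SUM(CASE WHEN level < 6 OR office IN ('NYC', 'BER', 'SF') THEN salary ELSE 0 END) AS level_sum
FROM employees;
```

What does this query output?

emp_id=2: ✓ → 141793
emp_id=3: ✓ → 106484
emp_id=4: ✓ → 144222
emp_id=5: ✓ → 130575
emp_id=6: ✓ → 134959
emp_id=7: ✓ → 96888
emp_id=8: ✓ → 122173
emp_id=9: ✓ → 117937
emp_id=10: ✓ → 45783
emp_id=11: ✓ → 154626
emp_id=12: ✓ → 108019
level_sum = 141793 + 106484 + 144222 + 130575 + 134959 + 96888 + 122173 + 117937 + 45783 + 154626 + 108019 = 1303459

1303459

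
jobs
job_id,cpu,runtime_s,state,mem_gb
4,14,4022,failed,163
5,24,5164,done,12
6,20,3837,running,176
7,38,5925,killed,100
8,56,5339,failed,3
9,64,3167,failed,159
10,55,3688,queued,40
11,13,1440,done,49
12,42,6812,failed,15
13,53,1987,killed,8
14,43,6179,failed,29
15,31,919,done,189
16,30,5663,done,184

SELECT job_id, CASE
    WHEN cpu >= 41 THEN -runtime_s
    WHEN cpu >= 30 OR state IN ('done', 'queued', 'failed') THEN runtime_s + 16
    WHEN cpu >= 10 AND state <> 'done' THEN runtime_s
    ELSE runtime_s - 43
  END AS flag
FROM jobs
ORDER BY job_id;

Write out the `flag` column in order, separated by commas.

job_id=4: cpu >= 30 OR state IN ('done', 'queued', 'failed') → 4038
job_id=5: cpu >= 30 OR state IN ('done', 'queued', 'failed') → 5180
job_id=6: cpu >= 10 AND state <> 'done' → 3837
job_id=7: cpu >= 30 OR state IN ('done', 'queued', 'failed') → 5941
job_id=8: cpu >= 41 → -5339
job_id=9: cpu >= 41 → -3167
job_id=10: cpu >= 41 → -3688
job_id=11: cpu >= 30 OR state IN ('done', 'queued', 'failed') → 1456
job_id=12: cpu >= 41 → -6812
job_id=13: cpu >= 41 → -1987
job_id=14: cpu >= 41 → -6179
job_id=15: cpu >= 30 OR state IN ('done', 'queued', 'failed') → 935
job_id=16: cpu >= 30 OR state IN ('done', 'queued', 'failed') → 5679

4038, 5180, 3837, 5941, -5339, -3167, -3688, 1456, -6812, -1987, -6179, 935, 5679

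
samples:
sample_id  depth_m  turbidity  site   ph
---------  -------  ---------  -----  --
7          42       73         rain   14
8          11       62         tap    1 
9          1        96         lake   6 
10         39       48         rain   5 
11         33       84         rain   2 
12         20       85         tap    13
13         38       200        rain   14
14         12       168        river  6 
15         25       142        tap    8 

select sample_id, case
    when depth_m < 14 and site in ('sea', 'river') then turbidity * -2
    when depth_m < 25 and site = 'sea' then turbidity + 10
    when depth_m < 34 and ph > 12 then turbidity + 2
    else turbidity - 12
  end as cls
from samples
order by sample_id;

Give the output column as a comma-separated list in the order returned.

sample_id=7: ELSE → 61
sample_id=8: ELSE → 50
sample_id=9: ELSE → 84
sample_id=10: ELSE → 36
sample_id=11: ELSE → 72
sample_id=12: depth_m < 34 and ph > 12 → 87
sample_id=13: ELSE → 188
sample_id=14: depth_m < 14 and site in ('sea', 'river') → -336
sample_id=15: ELSE → 130

61, 50, 84, 36, 72, 87, 188, -336, 130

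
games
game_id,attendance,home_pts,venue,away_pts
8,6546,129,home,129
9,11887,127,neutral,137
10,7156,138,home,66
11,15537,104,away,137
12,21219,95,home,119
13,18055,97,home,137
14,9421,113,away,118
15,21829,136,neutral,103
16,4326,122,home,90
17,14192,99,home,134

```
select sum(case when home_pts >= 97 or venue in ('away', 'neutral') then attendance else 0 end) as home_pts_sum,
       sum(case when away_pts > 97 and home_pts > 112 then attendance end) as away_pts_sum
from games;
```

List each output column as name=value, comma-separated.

[home_pts_sum: home_pts >= 97 or venue in ('away', 'neutral')]
game_id=8: ✓ → 6546
game_id=9: ✓ → 11887
game_id=10: ✓ → 7156
game_id=11: ✓ → 15537
game_id=12: ✗
game_id=13: ✓ → 18055
game_id=14: ✓ → 9421
game_id=15: ✓ → 21829
game_id=16: ✓ → 4326
game_id=17: ✓ → 14192
home_pts_sum = 6546 + 11887 + 7156 + 15537 + 18055 + 9421 + 21829 + 4326 + 14192 = 108949
—
[away_pts_sum: away_pts > 97 and home_pts > 112]
game_id=8: ✓ → 6546
game_id=9: ✓ → 11887
game_id=10: ✗
game_id=11: ✗
game_id=12: ✗
game_id=13: ✗
game_id=14: ✓ → 9421
game_id=15: ✓ → 21829
game_id=16: ✗
game_id=17: ✗
away_pts_sum = 6546 + 11887 + 9421 + 21829 = 49683

home_pts_sum=108949, away_pts_sum=49683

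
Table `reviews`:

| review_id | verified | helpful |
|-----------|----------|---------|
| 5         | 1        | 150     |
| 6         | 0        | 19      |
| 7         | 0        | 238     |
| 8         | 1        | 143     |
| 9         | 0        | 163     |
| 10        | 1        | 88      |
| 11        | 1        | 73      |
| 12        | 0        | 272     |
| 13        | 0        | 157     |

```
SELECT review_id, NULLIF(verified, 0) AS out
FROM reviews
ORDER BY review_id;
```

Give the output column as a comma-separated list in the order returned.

review_id=5: verified=1 vs 0: differ → 1
review_id=6: verified=0 vs 0: equal → NULL
review_id=7: verified=0 vs 0: equal → NULL
review_id=8: verified=1 vs 0: differ → 1
review_id=9: verified=0 vs 0: equal → NULL
review_id=10: verified=1 vs 0: differ → 1
review_id=11: verified=1 vs 0: differ → 1
review_id=12: verified=0 vs 0: equal → NULL
review_id=13: verified=0 vs 0: equal → NULL

1, NULL, NULL, 1, NULL, 1, 1, NULL, NULL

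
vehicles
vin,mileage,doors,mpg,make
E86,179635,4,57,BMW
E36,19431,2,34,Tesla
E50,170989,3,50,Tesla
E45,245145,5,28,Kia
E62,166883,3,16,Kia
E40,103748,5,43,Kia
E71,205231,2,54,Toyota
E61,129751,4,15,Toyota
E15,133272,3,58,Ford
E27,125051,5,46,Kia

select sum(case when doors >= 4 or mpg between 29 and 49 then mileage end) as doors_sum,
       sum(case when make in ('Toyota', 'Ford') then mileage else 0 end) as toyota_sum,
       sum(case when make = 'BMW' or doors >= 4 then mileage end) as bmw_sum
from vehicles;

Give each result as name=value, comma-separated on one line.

[doors_sum: doors >= 4 or mpg between 29 and 49]
vin=E86: ✓ → 179635
vin=E36: ✓ → 19431
vin=E50: ✗
vin=E45: ✓ → 245145
vin=E62: ✗
vin=E40: ✓ → 103748
vin=E71: ✗
vin=E61: ✓ → 129751
vin=E15: ✗
vin=E27: ✓ → 125051
doors_sum = 179635 + 19431 + 245145 + 103748 + 129751 + 125051 = 802761
—
[toyota_sum: make in ('Toyota', 'Ford')]
vin=E86: ✗
vin=E36: ✗
vin=E50: ✗
vin=E45: ✗
vin=E62: ✗
vin=E40: ✗
vin=E71: ✓ → 205231
vin=E61: ✓ → 129751
vin=E15: ✓ → 133272
vin=E27: ✗
toyota_sum = 205231 + 129751 + 133272 = 468254
—
[bmw_sum: make = 'BMW' or doors >= 4]
vin=E86: ✓ → 179635
vin=E36: ✗
vin=E50: ✗
vin=E45: ✓ → 245145
vin=E62: ✗
vin=E40: ✓ → 103748
vin=E71: ✗
vin=E61: ✓ → 129751
vin=E15: ✗
vin=E27: ✓ → 125051
bmw_sum = 179635 + 245145 + 103748 + 129751 + 125051 = 783330

doors_sum=802761, toyota_sum=468254, bmw_sum=783330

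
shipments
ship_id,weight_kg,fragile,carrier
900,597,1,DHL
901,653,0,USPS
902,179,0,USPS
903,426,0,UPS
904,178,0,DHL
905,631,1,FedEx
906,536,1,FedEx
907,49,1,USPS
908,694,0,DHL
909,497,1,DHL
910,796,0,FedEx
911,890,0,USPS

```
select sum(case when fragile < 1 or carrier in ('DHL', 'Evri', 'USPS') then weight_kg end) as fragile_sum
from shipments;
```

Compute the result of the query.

4959

ship_id=900: ✓ → 597
ship_id=901: ✓ → 653
ship_id=902: ✓ → 179
ship_id=903: ✓ → 426
ship_id=904: ✓ → 178
ship_id=905: ✗
ship_id=906: ✗
ship_id=907: ✓ → 49
ship_id=908: ✓ → 694
ship_id=909: ✓ → 497
ship_id=910: ✓ → 796
ship_id=911: ✓ → 890
fragile_sum = 597 + 653 + 179 + 426 + 178 + 49 + 694 + 497 + 796 + 890 = 4959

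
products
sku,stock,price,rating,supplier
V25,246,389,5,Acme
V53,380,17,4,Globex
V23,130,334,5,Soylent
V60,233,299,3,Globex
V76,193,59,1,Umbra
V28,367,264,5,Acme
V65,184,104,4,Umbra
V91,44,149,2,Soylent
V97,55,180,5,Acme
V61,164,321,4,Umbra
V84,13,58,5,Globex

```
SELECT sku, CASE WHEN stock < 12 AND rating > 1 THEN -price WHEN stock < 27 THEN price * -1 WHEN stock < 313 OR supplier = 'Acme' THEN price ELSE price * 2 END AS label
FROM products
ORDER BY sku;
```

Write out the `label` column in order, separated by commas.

sku=V23: stock < 313 OR supplier = 'Acme' → 334
sku=V25: stock < 313 OR supplier = 'Acme' → 389
sku=V28: stock < 313 OR supplier = 'Acme' → 264
sku=V53: ELSE → 34
sku=V60: stock < 313 OR supplier = 'Acme' → 299
sku=V61: stock < 313 OR supplier = 'Acme' → 321
sku=V65: stock < 313 OR supplier = 'Acme' → 104
sku=V76: stock < 313 OR supplier = 'Acme' → 59
sku=V84: stock < 27 → -58
sku=V91: stock < 313 OR supplier = 'Acme' → 149
sku=V97: stock < 313 OR supplier = 'Acme' → 180

334, 389, 264, 34, 299, 321, 104, 59, -58, 149, 180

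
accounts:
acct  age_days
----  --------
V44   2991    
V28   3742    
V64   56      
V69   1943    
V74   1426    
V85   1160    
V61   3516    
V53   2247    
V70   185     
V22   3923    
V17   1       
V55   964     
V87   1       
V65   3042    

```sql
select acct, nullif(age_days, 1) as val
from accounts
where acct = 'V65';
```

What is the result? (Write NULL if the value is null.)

3042

acct = V65: age_days=3042.
age_days=3042 vs 1: differ → 3042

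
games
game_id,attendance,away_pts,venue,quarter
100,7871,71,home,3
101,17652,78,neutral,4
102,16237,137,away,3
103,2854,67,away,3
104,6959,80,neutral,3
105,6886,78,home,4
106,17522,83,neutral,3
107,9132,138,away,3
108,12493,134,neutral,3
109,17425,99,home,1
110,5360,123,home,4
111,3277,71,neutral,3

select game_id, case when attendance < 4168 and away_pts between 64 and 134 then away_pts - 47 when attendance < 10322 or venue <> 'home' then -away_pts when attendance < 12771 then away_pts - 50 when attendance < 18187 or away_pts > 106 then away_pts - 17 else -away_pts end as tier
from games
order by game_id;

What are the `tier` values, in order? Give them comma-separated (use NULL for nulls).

game_id=100: attendance < 10322 or venue <> 'home' → -71
game_id=101: attendance < 10322 or venue <> 'home' → -78
game_id=102: attendance < 10322 or venue <> 'home' → -137
game_id=103: attendance < 4168 and away_pts between 64 and 134 → 20
game_id=104: attendance < 10322 or venue <> 'home' → -80
game_id=105: attendance < 10322 or venue <> 'home' → -78
game_id=106: attendance < 10322 or venue <> 'home' → -83
game_id=107: attendance < 10322 or venue <> 'home' → -138
game_id=108: attendance < 10322 or venue <> 'home' → -134
game_id=109: attendance < 18187 or away_pts > 106 → 82
game_id=110: attendance < 10322 or venue <> 'home' → -123
game_id=111: attendance < 4168 and away_pts between 64 and 134 → 24

-71, -78, -137, 20, -80, -78, -83, -138, -134, 82, -123, 24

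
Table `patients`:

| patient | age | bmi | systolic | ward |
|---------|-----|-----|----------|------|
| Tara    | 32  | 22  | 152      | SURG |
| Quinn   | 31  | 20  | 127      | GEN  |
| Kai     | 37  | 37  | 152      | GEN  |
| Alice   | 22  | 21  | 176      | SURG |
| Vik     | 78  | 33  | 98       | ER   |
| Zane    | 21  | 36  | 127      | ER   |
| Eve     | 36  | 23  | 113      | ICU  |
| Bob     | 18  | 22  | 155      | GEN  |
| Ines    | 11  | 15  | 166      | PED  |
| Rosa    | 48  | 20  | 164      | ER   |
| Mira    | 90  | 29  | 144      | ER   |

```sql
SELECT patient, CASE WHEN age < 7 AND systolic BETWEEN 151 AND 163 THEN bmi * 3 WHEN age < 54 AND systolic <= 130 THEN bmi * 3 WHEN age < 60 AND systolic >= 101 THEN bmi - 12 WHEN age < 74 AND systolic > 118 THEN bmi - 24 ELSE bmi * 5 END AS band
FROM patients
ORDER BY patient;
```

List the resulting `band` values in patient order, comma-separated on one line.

patient=Alice: age < 60 AND systolic >= 101 → 9
patient=Bob: age < 60 AND systolic >= 101 → 10
patient=Eve: age < 54 AND systolic <= 130 → 69
patient=Ines: age < 60 AND systolic >= 101 → 3
patient=Kai: age < 60 AND systolic >= 101 → 25
patient=Mira: ELSE → 145
patient=Quinn: age < 54 AND systolic <= 130 → 60
patient=Rosa: age < 60 AND systolic >= 101 → 8
patient=Tara: age < 60 AND systolic >= 101 → 10
patient=Vik: ELSE → 165
patient=Zane: age < 54 AND systolic <= 130 → 108

9, 10, 69, 3, 25, 145, 60, 8, 10, 165, 108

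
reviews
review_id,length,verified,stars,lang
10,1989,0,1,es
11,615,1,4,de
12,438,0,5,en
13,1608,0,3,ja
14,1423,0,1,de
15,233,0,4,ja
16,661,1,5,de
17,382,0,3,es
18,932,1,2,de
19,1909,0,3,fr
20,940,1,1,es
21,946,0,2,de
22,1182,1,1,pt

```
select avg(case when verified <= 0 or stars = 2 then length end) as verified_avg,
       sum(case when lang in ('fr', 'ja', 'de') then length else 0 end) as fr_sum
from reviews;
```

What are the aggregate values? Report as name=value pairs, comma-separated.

[verified_avg: verified <= 0 or stars = 2]
review_id=10: ✓ → 1989
review_id=11: ✗
review_id=12: ✓ → 438
review_id=13: ✓ → 1608
review_id=14: ✓ → 1423
review_id=15: ✓ → 233
review_id=16: ✗
review_id=17: ✓ → 382
review_id=18: ✓ → 932
review_id=19: ✓ → 1909
review_id=20: ✗
review_id=21: ✓ → 946
review_id=22: ✗
verified_avg = (1989 + 438 + 1608 + 1423 + 233 + 382 + 932 + 1909 + 946) / 9 = 1095.5555555556
—
[fr_sum: lang in ('fr', 'ja', 'de')]
review_id=10: ✗
review_id=11: ✓ → 615
review_id=12: ✗
review_id=13: ✓ → 1608
review_id=14: ✓ → 1423
review_id=15: ✓ → 233
review_id=16: ✓ → 661
review_id=17: ✗
review_id=18: ✓ → 932
review_id=19: ✓ → 1909
review_id=20: ✗
review_id=21: ✓ → 946
review_id=22: ✗
fr_sum = 615 + 1608 + 1423 + 233 + 661 + 932 + 1909 + 946 = 8327

verified_avg=1095.5555555556, fr_sum=8327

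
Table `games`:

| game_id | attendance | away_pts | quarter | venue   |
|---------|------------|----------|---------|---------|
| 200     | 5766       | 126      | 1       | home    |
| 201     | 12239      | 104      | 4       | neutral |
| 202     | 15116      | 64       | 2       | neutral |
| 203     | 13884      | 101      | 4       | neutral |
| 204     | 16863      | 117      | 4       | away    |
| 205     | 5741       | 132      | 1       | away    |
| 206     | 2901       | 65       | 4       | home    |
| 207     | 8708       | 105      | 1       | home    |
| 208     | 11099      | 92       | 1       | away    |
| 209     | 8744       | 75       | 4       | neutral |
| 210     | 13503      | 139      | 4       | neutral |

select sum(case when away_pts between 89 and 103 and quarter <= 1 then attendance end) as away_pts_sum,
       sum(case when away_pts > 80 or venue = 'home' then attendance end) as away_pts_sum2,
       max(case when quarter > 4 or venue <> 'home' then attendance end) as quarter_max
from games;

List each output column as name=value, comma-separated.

[away_pts_sum: away_pts between 89 and 103 and quarter <= 1]
game_id=200: ✗
game_id=201: ✗
game_id=202: ✗
game_id=203: ✗
game_id=204: ✗
game_id=205: ✗
game_id=206: ✗
game_id=207: ✗
game_id=208: ✓ → 11099
game_id=209: ✗
game_id=210: ✗
away_pts_sum = 11099
—
[away_pts_sum2: away_pts > 80 or venue = 'home']
game_id=200: ✓ → 5766
game_id=201: ✓ → 12239
game_id=202: ✗
game_id=203: ✓ → 13884
game_id=204: ✓ → 16863
game_id=205: ✓ → 5741
game_id=206: ✓ → 2901
game_id=207: ✓ → 8708
game_id=208: ✓ → 11099
game_id=209: ✗
game_id=210: ✓ → 13503
away_pts_sum2 = 5766 + 12239 + 13884 + 16863 + 5741 + 2901 + 8708 + 11099 + 13503 = 90704
—
[quarter_max: quarter > 4 or venue <> 'home']
game_id=200: ✗
game_id=201: ✓ → 12239
game_id=202: ✓ → 15116
game_id=203: ✓ → 13884
game_id=204: ✓ → 16863
game_id=205: ✓ → 5741
game_id=206: ✗
game_id=207: ✗
game_id=208: ✓ → 11099
game_id=209: ✓ → 8744
game_id=210: ✓ → 13503
quarter_max = MAX(12239, 15116, 13884, 16863, 5741, 11099, 8744, 13503) = 16863

away_pts_sum=11099, away_pts_sum2=90704, quarter_max=16863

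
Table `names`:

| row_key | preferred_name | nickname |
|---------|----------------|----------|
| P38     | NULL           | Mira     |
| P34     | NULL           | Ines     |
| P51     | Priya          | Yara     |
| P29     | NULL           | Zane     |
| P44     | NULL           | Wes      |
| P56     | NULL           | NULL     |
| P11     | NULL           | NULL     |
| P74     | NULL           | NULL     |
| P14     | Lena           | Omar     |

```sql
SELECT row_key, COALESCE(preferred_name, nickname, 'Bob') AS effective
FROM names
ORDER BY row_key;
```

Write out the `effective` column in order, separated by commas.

Bob, Lena, Zane, Ines, Mira, Wes, Priya, Bob, Bob

row_key=P11: preferred_name=NULL, nickname=NULL, → literal Bob → Bob
row_key=P14: preferred_name=Lena → Lena
row_key=P29: preferred_name=NULL, nickname=Zane → Zane
row_key=P34: preferred_name=NULL, nickname=Ines → Ines
row_key=P38: preferred_name=NULL, nickname=Mira → Mira
row_key=P44: preferred_name=NULL, nickname=Wes → Wes
row_key=P51: preferred_name=Priya → Priya
row_key=P56: preferred_name=NULL, nickname=NULL, → literal Bob → Bob
row_key=P74: preferred_name=NULL, nickname=NULL, → literal Bob → Bob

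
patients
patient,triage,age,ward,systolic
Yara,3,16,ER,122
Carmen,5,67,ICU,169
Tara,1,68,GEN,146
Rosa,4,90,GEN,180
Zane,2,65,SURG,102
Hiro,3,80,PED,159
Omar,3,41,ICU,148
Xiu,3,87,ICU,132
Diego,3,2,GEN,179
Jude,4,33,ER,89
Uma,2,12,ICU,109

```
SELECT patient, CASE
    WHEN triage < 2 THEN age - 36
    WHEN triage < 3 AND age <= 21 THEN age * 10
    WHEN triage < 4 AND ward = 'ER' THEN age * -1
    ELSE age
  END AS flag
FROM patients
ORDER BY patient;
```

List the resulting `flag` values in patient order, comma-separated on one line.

67, 2, 80, 33, 41, 90, 32, 120, 87, -16, 65

patient=Carmen: ELSE → 67
patient=Diego: ELSE → 2
patient=Hiro: ELSE → 80
patient=Jude: ELSE → 33
patient=Omar: ELSE → 41
patient=Rosa: ELSE → 90
patient=Tara: triage < 2 → 32
patient=Uma: triage < 3 AND age <= 21 → 120
patient=Xiu: ELSE → 87
patient=Yara: triage < 4 AND ward = 'ER' → -16
patient=Zane: ELSE → 65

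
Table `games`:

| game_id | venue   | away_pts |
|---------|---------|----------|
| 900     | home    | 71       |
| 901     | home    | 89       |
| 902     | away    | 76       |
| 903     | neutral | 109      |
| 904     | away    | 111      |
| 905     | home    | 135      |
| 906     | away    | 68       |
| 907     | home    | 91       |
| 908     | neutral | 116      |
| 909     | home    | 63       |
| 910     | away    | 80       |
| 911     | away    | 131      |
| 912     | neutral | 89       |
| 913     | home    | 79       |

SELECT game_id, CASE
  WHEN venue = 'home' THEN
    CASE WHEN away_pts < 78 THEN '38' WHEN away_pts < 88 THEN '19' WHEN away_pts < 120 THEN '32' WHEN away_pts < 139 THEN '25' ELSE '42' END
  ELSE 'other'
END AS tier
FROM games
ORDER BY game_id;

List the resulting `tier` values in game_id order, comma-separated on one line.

game_id=900: venue='home' → inner[away_pts < 78] → 38
game_id=901: venue='home' → inner[away_pts < 120] → 32
game_id=902: venue='away' → outer ELSE → other
game_id=903: venue='neutral' → outer ELSE → other
game_id=904: venue='away' → outer ELSE → other
game_id=905: venue='home' → inner[away_pts < 139] → 25
game_id=906: venue='away' → outer ELSE → other
game_id=907: venue='home' → inner[away_pts < 120] → 32
game_id=908: venue='neutral' → outer ELSE → other
game_id=909: venue='home' → inner[away_pts < 78] → 38
game_id=910: venue='away' → outer ELSE → other
game_id=911: venue='away' → outer ELSE → other
game_id=912: venue='neutral' → outer ELSE → other
game_id=913: venue='home' → inner[away_pts < 88] → 19

38, 32, other, other, other, 25, other, 32, other, 38, other, other, other, 19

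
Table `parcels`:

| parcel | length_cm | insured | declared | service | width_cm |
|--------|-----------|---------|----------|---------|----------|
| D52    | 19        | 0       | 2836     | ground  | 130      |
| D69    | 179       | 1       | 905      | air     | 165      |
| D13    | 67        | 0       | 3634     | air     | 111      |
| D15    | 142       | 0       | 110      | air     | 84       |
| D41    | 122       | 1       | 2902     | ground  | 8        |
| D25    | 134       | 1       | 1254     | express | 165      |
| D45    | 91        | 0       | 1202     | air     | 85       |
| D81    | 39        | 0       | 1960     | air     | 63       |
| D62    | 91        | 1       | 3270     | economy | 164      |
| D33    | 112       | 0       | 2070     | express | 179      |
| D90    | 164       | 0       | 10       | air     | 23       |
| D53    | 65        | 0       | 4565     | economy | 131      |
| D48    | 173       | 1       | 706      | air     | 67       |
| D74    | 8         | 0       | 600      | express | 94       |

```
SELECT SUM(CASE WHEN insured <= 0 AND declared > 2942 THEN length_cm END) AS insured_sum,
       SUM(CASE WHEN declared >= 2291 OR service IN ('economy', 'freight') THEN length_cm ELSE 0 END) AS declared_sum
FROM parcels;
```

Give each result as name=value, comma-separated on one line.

[insured_sum: insured <= 0 AND declared > 2942]
parcel=D52: ✗
parcel=D69: ✗
parcel=D13: ✓ → 67
parcel=D15: ✗
parcel=D41: ✗
parcel=D25: ✗
parcel=D45: ✗
parcel=D81: ✗
parcel=D62: ✗
parcel=D33: ✗
parcel=D90: ✗
parcel=D53: ✓ → 65
parcel=D48: ✗
parcel=D74: ✗
insured_sum = 67 + 65 = 132
—
[declared_sum: declared >= 2291 OR service IN ('economy', 'freight')]
parcel=D52: ✓ → 19
parcel=D69: ✗
parcel=D13: ✓ → 67
parcel=D15: ✗
parcel=D41: ✓ → 122
parcel=D25: ✗
parcel=D45: ✗
parcel=D81: ✗
parcel=D62: ✓ → 91
parcel=D33: ✗
parcel=D90: ✗
parcel=D53: ✓ → 65
parcel=D48: ✗
parcel=D74: ✗
declared_sum = 19 + 67 + 122 + 91 + 65 = 364

insured_sum=132, declared_sum=364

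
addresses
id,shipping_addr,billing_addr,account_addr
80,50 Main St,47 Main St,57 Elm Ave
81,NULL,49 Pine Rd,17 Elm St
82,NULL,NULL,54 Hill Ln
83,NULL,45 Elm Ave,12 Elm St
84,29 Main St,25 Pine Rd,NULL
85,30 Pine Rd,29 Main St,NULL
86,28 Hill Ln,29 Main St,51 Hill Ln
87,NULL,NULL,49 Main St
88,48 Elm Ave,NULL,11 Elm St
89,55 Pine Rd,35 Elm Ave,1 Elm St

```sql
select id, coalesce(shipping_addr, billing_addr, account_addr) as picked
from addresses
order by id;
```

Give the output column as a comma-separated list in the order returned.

id=80: shipping_addr=50 Main St → 50 Main St
id=81: shipping_addr=NULL, billing_addr=49 Pine Rd → 49 Pine Rd
id=82: shipping_addr=NULL, billing_addr=NULL, account_addr=54 Hill Ln → 54 Hill Ln
id=83: shipping_addr=NULL, billing_addr=45 Elm Ave → 45 Elm Ave
id=84: shipping_addr=29 Main St → 29 Main St
id=85: shipping_addr=30 Pine Rd → 30 Pine Rd
id=86: shipping_addr=28 Hill Ln → 28 Hill Ln
id=87: shipping_addr=NULL, billing_addr=NULL, account_addr=49 Main St → 49 Main St
id=88: shipping_addr=48 Elm Ave → 48 Elm Ave
id=89: shipping_addr=55 Pine Rd → 55 Pine Rd

50 Main St, 49 Pine Rd, 54 Hill Ln, 45 Elm Ave, 29 Main St, 30 Pine Rd, 28 Hill Ln, 49 Main St, 48 Elm Ave, 55 Pine Rd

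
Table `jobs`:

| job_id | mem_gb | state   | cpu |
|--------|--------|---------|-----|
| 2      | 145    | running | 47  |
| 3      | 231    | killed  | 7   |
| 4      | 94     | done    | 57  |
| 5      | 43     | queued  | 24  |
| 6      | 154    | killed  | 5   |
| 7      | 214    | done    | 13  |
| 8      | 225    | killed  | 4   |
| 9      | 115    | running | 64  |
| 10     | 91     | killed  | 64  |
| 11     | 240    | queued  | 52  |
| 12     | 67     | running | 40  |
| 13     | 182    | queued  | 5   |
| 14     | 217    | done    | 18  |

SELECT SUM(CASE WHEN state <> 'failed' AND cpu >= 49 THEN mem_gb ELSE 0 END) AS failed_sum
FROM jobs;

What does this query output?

540

job_id=2: ✗
job_id=3: ✗
job_id=4: ✓ → 94
job_id=5: ✗
job_id=6: ✗
job_id=7: ✗
job_id=8: ✗
job_id=9: ✓ → 115
job_id=10: ✓ → 91
job_id=11: ✓ → 240
job_id=12: ✗
job_id=13: ✗
job_id=14: ✗
failed_sum = 94 + 115 + 91 + 240 = 540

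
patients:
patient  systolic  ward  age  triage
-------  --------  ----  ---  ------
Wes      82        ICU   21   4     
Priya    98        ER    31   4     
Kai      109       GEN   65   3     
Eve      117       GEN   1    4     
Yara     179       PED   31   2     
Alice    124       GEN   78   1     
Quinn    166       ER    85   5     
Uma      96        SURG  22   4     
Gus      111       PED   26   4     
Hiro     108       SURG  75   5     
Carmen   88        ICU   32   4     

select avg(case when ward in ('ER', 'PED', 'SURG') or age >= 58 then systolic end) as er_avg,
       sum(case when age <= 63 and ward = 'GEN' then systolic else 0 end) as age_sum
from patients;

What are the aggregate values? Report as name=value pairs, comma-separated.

er_avg=123.875, age_sum=117

[er_avg: ward in ('ER', 'PED', 'SURG') or age >= 58]
patient=Wes: ✗
patient=Priya: ✓ → 98
patient=Kai: ✓ → 109
patient=Eve: ✗
patient=Yara: ✓ → 179
patient=Alice: ✓ → 124
patient=Quinn: ✓ → 166
patient=Uma: ✓ → 96
patient=Gus: ✓ → 111
patient=Hiro: ✓ → 108
patient=Carmen: ✗
er_avg = (98 + 109 + 179 + 124 + 166 + 96 + 111 + 108) / 8 = 123.875
—
[age_sum: age <= 63 and ward = 'GEN']
patient=Wes: ✗
patient=Priya: ✗
patient=Kai: ✗
patient=Eve: ✓ → 117
patient=Yara: ✗
patient=Alice: ✗
patient=Quinn: ✗
patient=Uma: ✗
patient=Gus: ✗
patient=Hiro: ✗
patient=Carmen: ✗
age_sum = 117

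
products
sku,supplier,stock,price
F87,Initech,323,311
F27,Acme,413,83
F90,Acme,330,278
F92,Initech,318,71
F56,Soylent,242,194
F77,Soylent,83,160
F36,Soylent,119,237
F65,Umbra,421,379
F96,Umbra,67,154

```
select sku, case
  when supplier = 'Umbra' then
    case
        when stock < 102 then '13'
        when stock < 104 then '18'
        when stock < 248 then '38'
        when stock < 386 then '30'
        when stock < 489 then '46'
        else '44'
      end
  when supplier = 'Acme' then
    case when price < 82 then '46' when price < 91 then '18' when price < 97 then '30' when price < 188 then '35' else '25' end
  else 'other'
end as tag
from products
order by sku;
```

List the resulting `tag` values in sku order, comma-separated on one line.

sku=F27: supplier='Acme' → inner[price < 91] → 18
sku=F36: supplier='Soylent' → outer ELSE → other
sku=F56: supplier='Soylent' → outer ELSE → other
sku=F65: supplier='Umbra' → inner[stock < 489] → 46
sku=F77: supplier='Soylent' → outer ELSE → other
sku=F87: supplier='Initech' → outer ELSE → other
sku=F90: supplier='Acme' → inner[ELSE] → 25
sku=F92: supplier='Initech' → outer ELSE → other
sku=F96: supplier='Umbra' → inner[stock < 102] → 13

18, other, other, 46, other, other, 25, other, 13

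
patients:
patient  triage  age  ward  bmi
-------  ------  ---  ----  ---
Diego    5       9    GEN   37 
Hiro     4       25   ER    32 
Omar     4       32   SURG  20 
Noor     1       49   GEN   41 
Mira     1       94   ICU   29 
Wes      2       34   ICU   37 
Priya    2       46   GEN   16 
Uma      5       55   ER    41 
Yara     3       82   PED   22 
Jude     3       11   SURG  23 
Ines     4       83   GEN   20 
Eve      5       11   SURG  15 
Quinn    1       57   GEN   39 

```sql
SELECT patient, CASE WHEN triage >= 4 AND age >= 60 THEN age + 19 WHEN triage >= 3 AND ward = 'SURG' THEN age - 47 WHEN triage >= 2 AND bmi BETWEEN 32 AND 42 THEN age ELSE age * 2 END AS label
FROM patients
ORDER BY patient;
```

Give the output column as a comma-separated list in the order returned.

9, -36, 25, 102, -36, 188, 98, -15, 92, 114, 55, 34, 164

patient=Diego: triage >= 2 AND bmi BETWEEN 32 AND 42 → 9
patient=Eve: triage >= 3 AND ward = 'SURG' → -36
patient=Hiro: triage >= 2 AND bmi BETWEEN 32 AND 42 → 25
patient=Ines: triage >= 4 AND age >= 60 → 102
patient=Jude: triage >= 3 AND ward = 'SURG' → -36
patient=Mira: ELSE → 188
patient=Noor: ELSE → 98
patient=Omar: triage >= 3 AND ward = 'SURG' → -15
patient=Priya: ELSE → 92
patient=Quinn: ELSE → 114
patient=Uma: triage >= 2 AND bmi BETWEEN 32 AND 42 → 55
patient=Wes: triage >= 2 AND bmi BETWEEN 32 AND 42 → 34
patient=Yara: ELSE → 164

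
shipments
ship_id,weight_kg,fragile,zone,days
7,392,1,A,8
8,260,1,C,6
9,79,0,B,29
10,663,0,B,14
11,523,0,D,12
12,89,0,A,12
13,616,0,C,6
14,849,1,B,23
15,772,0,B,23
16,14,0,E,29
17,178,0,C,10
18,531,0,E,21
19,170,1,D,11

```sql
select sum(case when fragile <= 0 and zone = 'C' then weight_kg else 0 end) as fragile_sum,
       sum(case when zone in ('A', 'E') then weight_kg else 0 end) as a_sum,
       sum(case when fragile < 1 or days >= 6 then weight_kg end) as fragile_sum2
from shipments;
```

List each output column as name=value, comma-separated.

[fragile_sum: fragile <= 0 and zone = 'C']
ship_id=7: ✗
ship_id=8: ✗
ship_id=9: ✗
ship_id=10: ✗
ship_id=11: ✗
ship_id=12: ✗
ship_id=13: ✓ → 616
ship_id=14: ✗
ship_id=15: ✗
ship_id=16: ✗
ship_id=17: ✓ → 178
ship_id=18: ✗
ship_id=19: ✗
fragile_sum = 616 + 178 = 794
—
[a_sum: zone in ('A', 'E')]
ship_id=7: ✓ → 392
ship_id=8: ✗
ship_id=9: ✗
ship_id=10: ✗
ship_id=11: ✗
ship_id=12: ✓ → 89
ship_id=13: ✗
ship_id=14: ✗
ship_id=15: ✗
ship_id=16: ✓ → 14
ship_id=17: ✗
ship_id=18: ✓ → 531
ship_id=19: ✗
a_sum = 392 + 89 + 14 + 531 = 1026
—
[fragile_sum2: fragile < 1 or days >= 6]
ship_id=7: ✓ → 392
ship_id=8: ✓ → 260
ship_id=9: ✓ → 79
ship_id=10: ✓ → 663
ship_id=11: ✓ → 523
ship_id=12: ✓ → 89
ship_id=13: ✓ → 616
ship_id=14: ✓ → 849
ship_id=15: ✓ → 772
ship_id=16: ✓ → 14
ship_id=17: ✓ → 178
ship_id=18: ✓ → 531
ship_id=19: ✓ → 170
fragile_sum2 = 392 + 260 + 79 + 663 + 523 + 89 + 616 + 849 + 772 + 14 + 178 + 531 + 170 = 5136

fragile_sum=794, a_sum=1026, fragile_sum2=5136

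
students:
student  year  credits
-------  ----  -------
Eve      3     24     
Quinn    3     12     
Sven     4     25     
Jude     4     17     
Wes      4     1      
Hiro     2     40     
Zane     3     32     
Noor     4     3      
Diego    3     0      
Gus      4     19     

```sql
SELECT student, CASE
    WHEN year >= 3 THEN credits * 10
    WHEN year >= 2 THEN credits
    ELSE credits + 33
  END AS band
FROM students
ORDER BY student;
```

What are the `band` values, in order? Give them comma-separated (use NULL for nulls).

0, 240, 190, 40, 170, 30, 120, 250, 10, 320

student=Diego: year >= 3 → 0
student=Eve: year >= 3 → 240
student=Gus: year >= 3 → 190
student=Hiro: year >= 2 → 40
student=Jude: year >= 3 → 170
student=Noor: year >= 3 → 30
student=Quinn: year >= 3 → 120
student=Sven: year >= 3 → 250
student=Wes: year >= 3 → 10
student=Zane: year >= 3 → 320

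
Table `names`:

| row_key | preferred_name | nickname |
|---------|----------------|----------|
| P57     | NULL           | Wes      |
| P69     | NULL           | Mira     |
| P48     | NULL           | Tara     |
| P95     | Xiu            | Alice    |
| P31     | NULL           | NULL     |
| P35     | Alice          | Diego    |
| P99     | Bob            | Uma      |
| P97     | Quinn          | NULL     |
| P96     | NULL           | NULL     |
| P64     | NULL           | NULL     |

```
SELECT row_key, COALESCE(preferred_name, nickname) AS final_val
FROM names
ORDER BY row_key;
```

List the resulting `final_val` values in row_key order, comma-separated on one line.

row_key=P31: preferred_name=NULL, nickname=NULL (all NULL) → NULL
row_key=P35: preferred_name=Alice → Alice
row_key=P48: preferred_name=NULL, nickname=Tara → Tara
row_key=P57: preferred_name=NULL, nickname=Wes → Wes
row_key=P64: preferred_name=NULL, nickname=NULL (all NULL) → NULL
row_key=P69: preferred_name=NULL, nickname=Mira → Mira
row_key=P95: preferred_name=Xiu → Xiu
row_key=P96: preferred_name=NULL, nickname=NULL (all NULL) → NULL
row_key=P97: preferred_name=Quinn → Quinn
row_key=P99: preferred_name=Bob → Bob

NULL, Alice, Tara, Wes, NULL, Mira, Xiu, NULL, Quinn, Bob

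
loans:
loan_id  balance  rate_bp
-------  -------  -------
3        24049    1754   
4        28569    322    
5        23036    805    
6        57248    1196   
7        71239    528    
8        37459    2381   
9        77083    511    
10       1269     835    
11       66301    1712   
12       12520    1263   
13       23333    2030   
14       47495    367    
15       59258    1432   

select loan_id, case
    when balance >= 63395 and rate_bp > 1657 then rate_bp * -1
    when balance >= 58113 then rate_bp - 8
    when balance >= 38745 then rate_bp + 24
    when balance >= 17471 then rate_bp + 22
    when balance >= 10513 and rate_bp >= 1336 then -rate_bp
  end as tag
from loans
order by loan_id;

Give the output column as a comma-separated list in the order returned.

1776, 344, 827, 1220, 520, 2403, 503, NULL, -1712, NULL, 2052, 391, 1424

loan_id=3: balance >= 17471 → 1776
loan_id=4: balance >= 17471 → 344
loan_id=5: balance >= 17471 → 827
loan_id=6: balance >= 38745 → 1220
loan_id=7: balance >= 58113 → 520
loan_id=8: balance >= 17471 → 2403
loan_id=9: balance >= 58113 → 503
loan_id=10: (no match → NULL) → NULL
loan_id=11: balance >= 63395 and rate_bp > 1657 → -1712
loan_id=12: (no match → NULL) → NULL
loan_id=13: balance >= 17471 → 2052
loan_id=14: balance >= 38745 → 391
loan_id=15: balance >= 58113 → 1424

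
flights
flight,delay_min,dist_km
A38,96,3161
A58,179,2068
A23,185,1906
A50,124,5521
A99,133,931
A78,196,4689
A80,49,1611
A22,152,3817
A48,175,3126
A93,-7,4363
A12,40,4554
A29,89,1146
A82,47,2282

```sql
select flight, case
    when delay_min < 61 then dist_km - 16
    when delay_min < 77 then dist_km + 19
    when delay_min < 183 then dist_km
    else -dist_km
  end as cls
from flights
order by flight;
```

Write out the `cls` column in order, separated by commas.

4538, 3817, -1906, 1146, 3161, 3126, 5521, 2068, -4689, 1595, 2266, 4347, 931

flight=A12: delay_min < 61 → 4538
flight=A22: delay_min < 183 → 3817
flight=A23: ELSE → -1906
flight=A29: delay_min < 183 → 1146
flight=A38: delay_min < 183 → 3161
flight=A48: delay_min < 183 → 3126
flight=A50: delay_min < 183 → 5521
flight=A58: delay_min < 183 → 2068
flight=A78: ELSE → -4689
flight=A80: delay_min < 61 → 1595
flight=A82: delay_min < 61 → 2266
flight=A93: delay_min < 61 → 4347
flight=A99: delay_min < 183 → 931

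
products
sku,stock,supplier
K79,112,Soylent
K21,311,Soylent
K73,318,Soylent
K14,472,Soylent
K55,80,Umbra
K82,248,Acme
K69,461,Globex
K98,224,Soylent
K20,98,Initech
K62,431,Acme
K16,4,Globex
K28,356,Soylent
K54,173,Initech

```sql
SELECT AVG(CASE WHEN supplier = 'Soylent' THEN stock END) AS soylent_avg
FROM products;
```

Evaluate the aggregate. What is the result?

298.8333333333

sku=K79: ✓ → 112
sku=K21: ✓ → 311
sku=K73: ✓ → 318
sku=K14: ✓ → 472
sku=K55: ✗
sku=K82: ✗
sku=K69: ✗
sku=K98: ✓ → 224
sku=K20: ✗
sku=K62: ✗
sku=K16: ✗
sku=K28: ✓ → 356
sku=K54: ✗
soylent_avg = (112 + 311 + 318 + 472 + 224 + 356) / 6 = 298.8333333333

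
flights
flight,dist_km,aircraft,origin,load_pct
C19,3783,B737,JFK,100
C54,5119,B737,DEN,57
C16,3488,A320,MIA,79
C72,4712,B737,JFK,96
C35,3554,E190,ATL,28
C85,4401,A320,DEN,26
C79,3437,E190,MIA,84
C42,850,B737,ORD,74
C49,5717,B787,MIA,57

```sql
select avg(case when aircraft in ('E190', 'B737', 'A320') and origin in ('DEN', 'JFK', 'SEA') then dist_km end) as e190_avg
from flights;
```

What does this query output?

4503.75

flight=C19: ✓ → 3783
flight=C54: ✓ → 5119
flight=C16: ✗
flight=C72: ✓ → 4712
flight=C35: ✗
flight=C85: ✓ → 4401
flight=C79: ✗
flight=C42: ✗
flight=C49: ✗
e190_avg = (3783 + 5119 + 4712 + 4401) / 4 = 4503.75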